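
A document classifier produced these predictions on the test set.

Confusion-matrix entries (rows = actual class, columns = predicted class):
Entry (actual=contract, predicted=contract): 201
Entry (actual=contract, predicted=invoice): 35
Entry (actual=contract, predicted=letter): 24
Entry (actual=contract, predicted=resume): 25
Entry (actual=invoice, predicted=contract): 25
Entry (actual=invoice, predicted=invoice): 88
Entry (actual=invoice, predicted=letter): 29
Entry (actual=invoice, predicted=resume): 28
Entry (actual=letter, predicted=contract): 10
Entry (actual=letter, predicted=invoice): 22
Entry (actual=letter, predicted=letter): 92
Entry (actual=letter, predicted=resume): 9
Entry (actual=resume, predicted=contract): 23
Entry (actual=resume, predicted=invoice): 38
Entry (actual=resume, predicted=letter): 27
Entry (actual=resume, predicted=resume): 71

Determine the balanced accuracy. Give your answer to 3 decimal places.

0.590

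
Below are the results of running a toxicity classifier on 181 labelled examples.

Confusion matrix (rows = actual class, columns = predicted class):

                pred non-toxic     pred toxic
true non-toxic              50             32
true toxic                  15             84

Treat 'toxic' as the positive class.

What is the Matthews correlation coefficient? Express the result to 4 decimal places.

0.4755

MCC = (TP·TN − FP·FN) / √((TP+FP)(TP+FN)(TN+FP)(TN+FN))
Numerator = 84·50 − 32·15 = 3720
Denominator = √(116·99·82·65) = √61209720 = 7823.6641
MCC = 3720 / 7823.6641 = 0.4755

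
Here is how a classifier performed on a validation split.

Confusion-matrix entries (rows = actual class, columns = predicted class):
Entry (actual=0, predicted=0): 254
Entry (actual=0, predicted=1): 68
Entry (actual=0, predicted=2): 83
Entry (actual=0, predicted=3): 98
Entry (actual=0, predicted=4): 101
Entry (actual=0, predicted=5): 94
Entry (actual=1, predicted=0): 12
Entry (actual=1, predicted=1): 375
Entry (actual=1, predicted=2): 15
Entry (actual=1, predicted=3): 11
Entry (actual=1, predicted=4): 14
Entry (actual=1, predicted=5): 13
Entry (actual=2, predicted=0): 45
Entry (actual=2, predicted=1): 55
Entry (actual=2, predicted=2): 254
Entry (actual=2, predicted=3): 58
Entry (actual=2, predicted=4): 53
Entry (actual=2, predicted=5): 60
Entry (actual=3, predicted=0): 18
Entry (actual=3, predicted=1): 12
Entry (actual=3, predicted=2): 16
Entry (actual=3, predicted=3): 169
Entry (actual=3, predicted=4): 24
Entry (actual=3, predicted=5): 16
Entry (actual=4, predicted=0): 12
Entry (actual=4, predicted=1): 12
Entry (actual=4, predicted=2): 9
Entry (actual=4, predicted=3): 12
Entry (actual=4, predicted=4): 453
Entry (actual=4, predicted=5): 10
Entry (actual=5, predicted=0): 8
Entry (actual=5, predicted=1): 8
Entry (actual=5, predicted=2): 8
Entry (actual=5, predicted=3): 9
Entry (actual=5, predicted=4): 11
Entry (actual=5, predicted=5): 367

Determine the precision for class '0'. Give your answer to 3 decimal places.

One-vs-rest for '0': TP = diagonal; FP = other classes predicted '0'; FN = '0' predicted as other.
precision = TP/(TP+FP).
0: TP=254, FP=12+45+18+12+8=95 → 254/349 = 0.7278

0.728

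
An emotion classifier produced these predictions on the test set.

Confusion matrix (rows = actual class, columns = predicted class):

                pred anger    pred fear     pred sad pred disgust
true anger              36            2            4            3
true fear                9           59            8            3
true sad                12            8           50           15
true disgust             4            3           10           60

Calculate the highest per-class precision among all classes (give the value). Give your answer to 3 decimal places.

Per-class precision (TP/(TP+FP)):
  anger: TP=36, FP=9+12+4=25 → 36/61 = 0.5902
  fear: TP=59, FP=2+8+3=13 → 59/72 = 0.8194
  sad: TP=50, FP=4+8+10=22 → 50/72 = 0.6944
  disgust: TP=60, FP=3+3+15=21 → 60/81 = 0.7407
Highest is class 'fear' with precision = 0.819.

0.819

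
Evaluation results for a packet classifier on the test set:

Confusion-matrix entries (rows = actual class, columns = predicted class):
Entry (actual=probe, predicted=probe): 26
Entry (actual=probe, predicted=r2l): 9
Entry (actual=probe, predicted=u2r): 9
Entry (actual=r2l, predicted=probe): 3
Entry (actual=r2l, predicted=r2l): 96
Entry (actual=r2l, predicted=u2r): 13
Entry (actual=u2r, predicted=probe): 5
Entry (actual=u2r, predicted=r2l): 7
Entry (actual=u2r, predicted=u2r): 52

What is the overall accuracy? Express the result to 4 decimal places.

0.7909

Accuracy = trace / total = (26+96+52=174) / 220 = 174/220 = 0.7909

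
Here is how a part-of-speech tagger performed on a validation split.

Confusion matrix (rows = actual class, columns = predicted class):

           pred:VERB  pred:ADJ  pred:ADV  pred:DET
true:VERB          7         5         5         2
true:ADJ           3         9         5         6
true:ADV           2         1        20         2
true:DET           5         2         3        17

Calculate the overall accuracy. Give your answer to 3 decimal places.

0.564

Accuracy = trace / total = (7+9+20+17=53) / 94 = 53/94 = 0.564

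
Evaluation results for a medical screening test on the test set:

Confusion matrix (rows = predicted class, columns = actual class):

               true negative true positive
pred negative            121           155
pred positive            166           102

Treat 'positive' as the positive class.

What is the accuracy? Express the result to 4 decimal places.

0.4099

Accuracy = (TP+TN)/N = (102+121)/544 = 0.4099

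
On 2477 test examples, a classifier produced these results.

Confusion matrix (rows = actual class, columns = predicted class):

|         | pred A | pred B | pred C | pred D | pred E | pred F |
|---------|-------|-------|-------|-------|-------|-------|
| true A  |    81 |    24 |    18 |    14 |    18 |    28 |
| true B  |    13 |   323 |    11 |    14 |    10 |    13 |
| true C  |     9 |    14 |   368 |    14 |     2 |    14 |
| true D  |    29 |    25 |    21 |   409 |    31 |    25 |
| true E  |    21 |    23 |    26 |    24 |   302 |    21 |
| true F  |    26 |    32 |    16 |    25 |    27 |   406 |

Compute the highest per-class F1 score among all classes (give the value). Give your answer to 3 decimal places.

0.835

Per-class F1 score (2·TP/(2·TP+FP+FN)):
  A: TP=81, FP=13+9+29+21+26=98, FN=24+18+14+18+28=102 → 162/362 = 0.4475
  B: TP=323, FP=24+14+25+23+32=118, FN=13+11+14+10+13=61 → 646/825 = 0.7830
  C: TP=368, FP=18+11+21+26+16=92, FN=9+14+14+2+14=53 → 736/881 = 0.8354
  D: TP=409, FP=14+14+14+24+25=91, FN=29+25+21+31+25=131 → 818/1040 = 0.7865
  E: TP=302, FP=18+10+2+31+27=88, FN=21+23+26+24+21=115 → 604/807 = 0.7485
  F: TP=406, FP=28+13+14+25+21=101, FN=26+32+16+25+27=126 → 812/1039 = 0.7815
Highest is class 'C' with F1 score = 0.835.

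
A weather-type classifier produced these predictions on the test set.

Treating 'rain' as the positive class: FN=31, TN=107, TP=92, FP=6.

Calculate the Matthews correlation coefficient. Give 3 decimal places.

MCC = (TP·TN − FP·FN) / √((TP+FP)(TP+FN)(TN+FP)(TN+FN))
Numerator = 92·107 − 6·31 = 9658
Denominator = √(98·123·113·138) = √187970076 = 13710.2179
MCC = 9658 / 13710.2179 = 0.704

0.704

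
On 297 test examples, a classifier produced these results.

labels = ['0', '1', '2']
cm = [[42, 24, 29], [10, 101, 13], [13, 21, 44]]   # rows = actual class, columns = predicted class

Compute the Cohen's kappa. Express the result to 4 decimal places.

Observed agreement pₒ = trace/N = 187/297 = 0.62963
Expected agreement pₑ = Σ (rowᵢ·colᵢ)/N² = (95·65 + 124·146 + 78·86)/297² = 0.35129
κ = (pₒ − pₑ)/(1 − pₑ) = (0.62963 − 0.35129)/(1 − 0.35129) = 0.4291

0.4291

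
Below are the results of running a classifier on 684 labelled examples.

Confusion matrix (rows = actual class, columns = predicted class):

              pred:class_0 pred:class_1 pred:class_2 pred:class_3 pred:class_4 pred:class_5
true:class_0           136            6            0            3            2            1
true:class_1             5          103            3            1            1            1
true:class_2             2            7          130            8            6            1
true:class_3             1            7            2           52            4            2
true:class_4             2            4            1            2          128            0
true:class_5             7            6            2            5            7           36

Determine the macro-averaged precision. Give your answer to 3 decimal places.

0.847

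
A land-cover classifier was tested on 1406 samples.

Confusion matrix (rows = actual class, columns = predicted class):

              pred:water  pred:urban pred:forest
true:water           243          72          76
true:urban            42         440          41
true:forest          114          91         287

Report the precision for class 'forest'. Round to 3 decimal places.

0.710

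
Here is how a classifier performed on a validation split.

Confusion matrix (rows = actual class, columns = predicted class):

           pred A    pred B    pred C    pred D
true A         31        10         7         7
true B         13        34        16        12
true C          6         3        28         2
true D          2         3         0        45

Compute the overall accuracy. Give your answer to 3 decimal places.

0.630

Accuracy = trace / total = (31+34+28+45=138) / 219 = 138/219 = 0.630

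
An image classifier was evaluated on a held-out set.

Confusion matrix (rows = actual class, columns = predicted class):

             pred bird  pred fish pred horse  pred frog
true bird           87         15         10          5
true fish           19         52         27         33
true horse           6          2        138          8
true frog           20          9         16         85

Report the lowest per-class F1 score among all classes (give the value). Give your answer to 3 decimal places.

Per-class F1 score (2·TP/(2·TP+FP+FN)):
  bird: TP=87, FP=19+6+20=45, FN=15+10+5=30 → 174/249 = 0.6988
  fish: TP=52, FP=15+2+9=26, FN=19+27+33=79 → 104/209 = 0.4976
  horse: TP=138, FP=10+27+16=53, FN=6+2+8=16 → 276/345 = 0.8000
  frog: TP=85, FP=5+33+8=46, FN=20+9+16=45 → 170/261 = 0.6513
Lowest is class 'fish' with F1 score = 0.498.

0.498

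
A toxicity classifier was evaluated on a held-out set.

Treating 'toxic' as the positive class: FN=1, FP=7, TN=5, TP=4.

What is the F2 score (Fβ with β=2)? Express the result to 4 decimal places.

0.6452

Fβ = (1+β²)·TP / ((1+β²)·TP + β²·FN + FP), with β²=4
= 5·4 / (5·4 + 4·1 + 7) = 0.6452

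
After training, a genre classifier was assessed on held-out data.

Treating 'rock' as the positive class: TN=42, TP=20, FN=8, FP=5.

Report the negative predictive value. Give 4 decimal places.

0.8400

NPV = TN/(TN+FN) = 42/(42+8) = 0.8400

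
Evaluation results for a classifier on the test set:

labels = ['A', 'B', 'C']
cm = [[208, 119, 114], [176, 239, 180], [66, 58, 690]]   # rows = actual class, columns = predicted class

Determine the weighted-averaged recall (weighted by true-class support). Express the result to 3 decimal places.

Per-class recall (TP/(TP+FN)):
  A: TP=208, FN=119+114=233 → 208/441 = 0.4717
  B: TP=239, FN=176+180=356 → 239/595 = 0.4017
  C: TP=690, FN=66+58=124 → 690/814 = 0.8477
Weighted-recall = Σ (supportᵢ/N)·recallᵢ with N=1850: (441/1850)·0.4717 + (595/1850)·0.4017 + (814/1850)·0.8477 = 0.615

0.615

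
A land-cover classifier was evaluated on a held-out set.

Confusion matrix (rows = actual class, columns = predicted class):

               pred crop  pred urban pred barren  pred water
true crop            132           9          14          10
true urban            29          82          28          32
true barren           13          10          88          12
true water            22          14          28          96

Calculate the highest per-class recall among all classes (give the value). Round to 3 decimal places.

Per-class recall (TP/(TP+FN)):
  crop: TP=132, FN=9+14+10=33 → 132/165 = 0.8000
  urban: TP=82, FN=29+28+32=89 → 82/171 = 0.4795
  barren: TP=88, FN=13+10+12=35 → 88/123 = 0.7154
  water: TP=96, FN=22+14+28=64 → 96/160 = 0.6000
Highest is class 'crop' with recall = 0.800.

0.800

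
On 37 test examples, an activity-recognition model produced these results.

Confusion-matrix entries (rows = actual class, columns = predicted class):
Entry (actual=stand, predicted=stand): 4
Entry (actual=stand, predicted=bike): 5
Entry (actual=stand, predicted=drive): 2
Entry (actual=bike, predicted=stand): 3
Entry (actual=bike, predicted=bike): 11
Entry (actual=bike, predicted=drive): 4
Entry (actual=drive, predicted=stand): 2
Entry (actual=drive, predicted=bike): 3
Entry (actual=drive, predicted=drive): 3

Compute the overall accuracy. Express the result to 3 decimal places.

Accuracy = trace / total = (4+11+3=18) / 37 = 18/37 = 0.486

0.486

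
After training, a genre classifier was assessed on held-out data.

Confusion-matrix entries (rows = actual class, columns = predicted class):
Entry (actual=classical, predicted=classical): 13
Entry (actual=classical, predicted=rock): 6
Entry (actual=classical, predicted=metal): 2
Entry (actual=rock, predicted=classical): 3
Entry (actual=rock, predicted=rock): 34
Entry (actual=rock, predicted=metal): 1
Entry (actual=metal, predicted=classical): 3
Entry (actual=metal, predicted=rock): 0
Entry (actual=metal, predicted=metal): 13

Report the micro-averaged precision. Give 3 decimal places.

Micro-averaging pools counts across classes: ΣTP=60, ΣFP=15, ΣFN=15.
Micro-precision = TP/(TP+FP) on pooled counts = 0.800 (equals overall accuracy in single-label multiclass).

0.800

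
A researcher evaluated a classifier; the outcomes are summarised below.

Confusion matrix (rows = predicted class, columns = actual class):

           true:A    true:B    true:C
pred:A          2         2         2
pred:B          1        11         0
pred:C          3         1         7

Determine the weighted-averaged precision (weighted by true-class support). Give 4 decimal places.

0.7090

Per-class precision (TP/(TP+FP)):
  A: TP=2, FP=2+2=4 → 2/6 = 0.33333
  B: TP=11, FP=1+0=1 → 11/12 = 0.91667
  C: TP=7, FP=3+1=4 → 7/11 = 0.63636
Weighted-precision = Σ (supportᵢ/N)·precisionᵢ with N=29: (6/29)·0.33333 + (14/29)·0.91667 + (9/29)·0.63636 = 0.7090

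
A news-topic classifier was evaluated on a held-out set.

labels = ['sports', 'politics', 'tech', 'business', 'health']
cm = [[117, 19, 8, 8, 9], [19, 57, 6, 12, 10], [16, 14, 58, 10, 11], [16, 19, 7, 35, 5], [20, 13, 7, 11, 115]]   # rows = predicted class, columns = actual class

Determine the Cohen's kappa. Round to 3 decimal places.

0.508

Observed agreement pₒ = trace/N = 382/622 = 0.6141
Expected agreement pₑ = Σ (rowᵢ·colᵢ)/N² = (188·161 + 122·104 + 86·109 + 76·82 + 150·166)/622² = 0.2157
κ = (pₒ − pₑ)/(1 − pₑ) = (0.6141 − 0.2157)/(1 − 0.2157) = 0.508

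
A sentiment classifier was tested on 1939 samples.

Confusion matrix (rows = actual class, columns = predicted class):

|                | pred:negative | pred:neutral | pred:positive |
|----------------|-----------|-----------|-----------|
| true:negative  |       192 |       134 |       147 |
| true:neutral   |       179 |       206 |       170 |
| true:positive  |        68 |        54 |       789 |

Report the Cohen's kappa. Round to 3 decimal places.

0.373

Observed agreement pₒ = trace/N = 1187/1939 = 0.6122
Expected agreement pₑ = Σ (rowᵢ·colᵢ)/N² = (473·439 + 555·394 + 911·1106)/1939² = 0.3814
κ = (pₒ − pₑ)/(1 − pₑ) = (0.6122 − 0.3814)/(1 − 0.3814) = 0.373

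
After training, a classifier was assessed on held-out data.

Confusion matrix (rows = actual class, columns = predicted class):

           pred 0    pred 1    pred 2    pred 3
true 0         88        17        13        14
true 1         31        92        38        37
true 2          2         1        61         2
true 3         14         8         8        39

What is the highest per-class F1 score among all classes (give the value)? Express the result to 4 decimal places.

Per-class F1 score (2·TP/(2·TP+FP+FN)):
  0: TP=88, FP=31+2+14=47, FN=17+13+14=44 → 176/267 = 0.65918
  1: TP=92, FP=17+1+8=26, FN=31+38+37=106 → 184/316 = 0.58228
  2: TP=61, FP=13+38+8=59, FN=2+1+2=5 → 122/186 = 0.65591
  3: TP=39, FP=14+37+2=53, FN=14+8+8=30 → 78/161 = 0.48447
Highest is class '0' with F1 score = 0.6592.

0.6592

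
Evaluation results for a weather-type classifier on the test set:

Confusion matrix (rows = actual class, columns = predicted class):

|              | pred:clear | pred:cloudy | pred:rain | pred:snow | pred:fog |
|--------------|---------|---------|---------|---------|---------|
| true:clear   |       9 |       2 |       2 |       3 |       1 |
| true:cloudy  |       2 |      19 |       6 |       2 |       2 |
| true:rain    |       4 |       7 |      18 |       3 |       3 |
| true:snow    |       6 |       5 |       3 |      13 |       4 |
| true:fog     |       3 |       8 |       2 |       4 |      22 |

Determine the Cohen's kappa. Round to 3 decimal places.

0.408

Observed agreement pₒ = trace/N = 81/153 = 0.5294
Expected agreement pₑ = Σ (rowᵢ·colᵢ)/N² = (17·24 + 31·41 + 35·31 + 31·25 + 39·32)/153² = 0.2045
κ = (pₒ − pₑ)/(1 − pₑ) = (0.5294 − 0.2045)/(1 − 0.2045) = 0.408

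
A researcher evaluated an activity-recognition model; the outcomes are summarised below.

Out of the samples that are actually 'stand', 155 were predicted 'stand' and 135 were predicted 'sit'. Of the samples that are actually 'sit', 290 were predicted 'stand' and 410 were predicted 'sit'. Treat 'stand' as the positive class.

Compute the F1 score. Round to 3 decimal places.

0.422

Precision = TP/(TP+FP) = 155/445 = 0.3483
Recall = TP/(TP+FN) = 155/290 = 0.5345
F1 = 2·TP/(2·TP+FP+FN) = 310/735 = 0.422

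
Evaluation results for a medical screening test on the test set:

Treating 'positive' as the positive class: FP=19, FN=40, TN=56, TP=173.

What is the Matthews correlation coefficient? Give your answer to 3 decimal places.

MCC = (TP·TN − FP·FN) / √((TP+FP)(TP+FN)(TN+FP)(TN+FN))
Numerator = 173·56 − 19·40 = 8928
Denominator = √(192·213·75·96) = √294451200 = 17159.5804
MCC = 8928 / 17159.5804 = 0.520

0.520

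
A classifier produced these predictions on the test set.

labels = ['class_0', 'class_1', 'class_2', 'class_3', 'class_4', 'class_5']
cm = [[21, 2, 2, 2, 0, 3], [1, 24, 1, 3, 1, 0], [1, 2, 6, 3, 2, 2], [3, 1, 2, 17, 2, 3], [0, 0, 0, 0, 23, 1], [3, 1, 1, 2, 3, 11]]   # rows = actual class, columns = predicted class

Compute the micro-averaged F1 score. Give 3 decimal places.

Micro-averaging pools counts across classes: ΣTP=102, ΣFP=47, ΣFN=47.
Micro-F1 score = 2·TP/(2·TP+FP+FN) on pooled counts = 0.685 (equals overall accuracy in single-label multiclass).

0.685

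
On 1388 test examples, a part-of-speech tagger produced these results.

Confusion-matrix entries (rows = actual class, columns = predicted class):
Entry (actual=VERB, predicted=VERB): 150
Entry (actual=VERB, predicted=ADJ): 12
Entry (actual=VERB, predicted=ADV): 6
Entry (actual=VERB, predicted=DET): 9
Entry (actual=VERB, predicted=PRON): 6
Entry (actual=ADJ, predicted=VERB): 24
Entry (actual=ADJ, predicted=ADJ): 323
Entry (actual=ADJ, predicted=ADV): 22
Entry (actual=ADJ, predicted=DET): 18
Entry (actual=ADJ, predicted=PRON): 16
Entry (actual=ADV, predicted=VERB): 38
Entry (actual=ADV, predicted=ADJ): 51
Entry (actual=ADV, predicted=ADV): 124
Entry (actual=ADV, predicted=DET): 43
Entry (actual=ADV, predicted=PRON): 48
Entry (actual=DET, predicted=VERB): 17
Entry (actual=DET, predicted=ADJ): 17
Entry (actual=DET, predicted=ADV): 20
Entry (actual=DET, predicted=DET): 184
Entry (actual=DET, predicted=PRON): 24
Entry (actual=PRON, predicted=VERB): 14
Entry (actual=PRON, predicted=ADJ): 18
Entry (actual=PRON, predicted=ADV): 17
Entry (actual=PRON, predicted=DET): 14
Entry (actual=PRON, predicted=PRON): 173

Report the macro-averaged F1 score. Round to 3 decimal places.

Per-class F1 score (2·TP/(2·TP+FP+FN)):
  VERB: TP=150, FP=24+38+17+14=93, FN=12+6+9+6=33 → 300/426 = 0.7042
  ADJ: TP=323, FP=12+51+17+18=98, FN=24+22+18+16=80 → 646/824 = 0.7840
  ADV: TP=124, FP=6+22+20+17=65, FN=38+51+43+48=180 → 248/493 = 0.5030
  DET: TP=184, FP=9+18+43+14=84, FN=17+17+20+24=78 → 368/530 = 0.6943
  PRON: TP=173, FP=6+16+48+24=94, FN=14+18+17+14=63 → 346/503 = 0.6879
Macro-F1 score = mean = (0.7042 + 0.7840 + 0.5030 + 0.6943 + 0.6879) / 5 = 0.675

0.675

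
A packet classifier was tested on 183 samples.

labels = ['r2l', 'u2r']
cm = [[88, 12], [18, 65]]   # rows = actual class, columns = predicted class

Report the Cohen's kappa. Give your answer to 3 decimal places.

0.667

Observed agreement pₒ = trace/N = 153/183 = 0.8361
Expected agreement pₑ = Σ (rowᵢ·colᵢ)/N² = (100·106 + 83·77)/183² = 0.5074
κ = (pₒ − pₑ)/(1 − pₑ) = (0.8361 − 0.5074)/(1 − 0.5074) = 0.667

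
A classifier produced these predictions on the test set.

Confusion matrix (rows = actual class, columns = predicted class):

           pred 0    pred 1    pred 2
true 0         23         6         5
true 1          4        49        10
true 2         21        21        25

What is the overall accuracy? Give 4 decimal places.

Accuracy = trace / total = (23+49+25=97) / 164 = 97/164 = 0.5915

0.5915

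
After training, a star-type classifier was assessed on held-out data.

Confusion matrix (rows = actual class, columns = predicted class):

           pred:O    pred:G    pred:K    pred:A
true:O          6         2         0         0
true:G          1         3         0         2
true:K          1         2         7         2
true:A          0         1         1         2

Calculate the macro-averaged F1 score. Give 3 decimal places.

Per-class F1 score (2·TP/(2·TP+FP+FN)):
  O: TP=6, FP=1+1+0=2, FN=2+0+0=2 → 12/16 = 0.7500
  G: TP=3, FP=2+2+1=5, FN=1+0+2=3 → 6/14 = 0.4286
  K: TP=7, FP=0+0+1=1, FN=1+2+2=5 → 14/20 = 0.7000
  A: TP=2, FP=0+2+2=4, FN=0+1+1=2 → 4/10 = 0.4000
Macro-F1 score = mean = (0.7500 + 0.4286 + 0.7000 + 0.4000) / 4 = 0.570

0.570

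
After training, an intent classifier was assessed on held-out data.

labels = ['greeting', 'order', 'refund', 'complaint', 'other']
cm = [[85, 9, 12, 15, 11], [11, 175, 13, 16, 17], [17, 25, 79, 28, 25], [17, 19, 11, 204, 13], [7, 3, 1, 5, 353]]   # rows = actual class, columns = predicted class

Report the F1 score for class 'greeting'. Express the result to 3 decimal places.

0.632

Treat 'greeting' as positive and all other classes as negative.
F1 score = 2·TP/(2·TP+FP+FN).
greeting: TP=85, FP=11+17+17+7=52, FN=9+12+15+11=47 → 170/269 = 0.6320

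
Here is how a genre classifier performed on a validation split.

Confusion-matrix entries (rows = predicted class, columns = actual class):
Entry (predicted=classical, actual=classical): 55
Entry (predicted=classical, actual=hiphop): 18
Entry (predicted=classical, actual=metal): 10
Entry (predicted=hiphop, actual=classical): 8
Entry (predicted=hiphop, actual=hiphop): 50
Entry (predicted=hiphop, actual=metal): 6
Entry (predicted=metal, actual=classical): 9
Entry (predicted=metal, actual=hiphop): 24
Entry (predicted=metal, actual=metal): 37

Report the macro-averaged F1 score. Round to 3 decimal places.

Per-class F1 score (2·TP/(2·TP+FP+FN)):
  classical: TP=55, FP=18+10=28, FN=8+9=17 → 110/155 = 0.7097
  hiphop: TP=50, FP=8+6=14, FN=18+24=42 → 100/156 = 0.6410
  metal: TP=37, FP=9+24=33, FN=10+6=16 → 74/123 = 0.6016
Macro-F1 score = mean = (0.7097 + 0.6410 + 0.6016) / 3 = 0.651

0.651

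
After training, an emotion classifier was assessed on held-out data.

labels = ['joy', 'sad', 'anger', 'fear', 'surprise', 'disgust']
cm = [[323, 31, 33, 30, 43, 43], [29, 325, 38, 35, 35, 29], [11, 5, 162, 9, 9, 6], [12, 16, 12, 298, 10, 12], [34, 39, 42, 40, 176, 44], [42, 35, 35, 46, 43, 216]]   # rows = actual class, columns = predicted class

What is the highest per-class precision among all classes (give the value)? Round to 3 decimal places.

0.721

Per-class precision (TP/(TP+FP)):
  joy: TP=323, FP=29+11+12+34+42=128 → 323/451 = 0.7162
  sad: TP=325, FP=31+5+16+39+35=126 → 325/451 = 0.7206
  anger: TP=162, FP=33+38+12+42+35=160 → 162/322 = 0.5031
  fear: TP=298, FP=30+35+9+40+46=160 → 298/458 = 0.6507
  surprise: TP=176, FP=43+35+9+10+43=140 → 176/316 = 0.5570
  disgust: TP=216, FP=43+29+6+12+44=134 → 216/350 = 0.6171
Highest is class 'sad' with precision = 0.721.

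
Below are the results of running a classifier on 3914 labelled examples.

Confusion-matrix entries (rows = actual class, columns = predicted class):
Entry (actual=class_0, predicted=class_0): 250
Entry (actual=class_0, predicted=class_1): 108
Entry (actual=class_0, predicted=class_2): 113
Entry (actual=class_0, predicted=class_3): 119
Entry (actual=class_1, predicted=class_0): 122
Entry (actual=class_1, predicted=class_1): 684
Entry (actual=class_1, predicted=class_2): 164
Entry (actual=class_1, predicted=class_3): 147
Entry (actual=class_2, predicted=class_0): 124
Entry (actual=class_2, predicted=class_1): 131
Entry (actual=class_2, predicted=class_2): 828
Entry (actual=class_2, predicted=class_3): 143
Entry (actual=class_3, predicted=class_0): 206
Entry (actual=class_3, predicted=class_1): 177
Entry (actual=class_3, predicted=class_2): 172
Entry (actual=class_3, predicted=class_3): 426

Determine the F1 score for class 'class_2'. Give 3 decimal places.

0.662

F1 score = 2·TP/(2·TP+FP+FN).
class_2: TP=828, FP=113+164+172=449, FN=124+131+143=398 → 1656/2503 = 0.6616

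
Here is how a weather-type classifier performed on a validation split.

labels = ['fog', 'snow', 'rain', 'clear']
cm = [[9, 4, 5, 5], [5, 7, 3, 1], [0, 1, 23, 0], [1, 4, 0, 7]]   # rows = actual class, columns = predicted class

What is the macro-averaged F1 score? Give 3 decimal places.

Per-class F1 score (2·TP/(2·TP+FP+FN)):
  fog: TP=9, FP=5+0+1=6, FN=4+5+5=14 → 18/38 = 0.4737
  snow: TP=7, FP=4+1+4=9, FN=5+3+1=9 → 14/32 = 0.4375
  rain: TP=23, FP=5+3+0=8, FN=0+1+0=1 → 46/55 = 0.8364
  clear: TP=7, FP=5+1+0=6, FN=1+4+0=5 → 14/25 = 0.5600
Macro-F1 score = mean = (0.4737 + 0.4375 + 0.8364 + 0.5600) / 4 = 0.577

0.577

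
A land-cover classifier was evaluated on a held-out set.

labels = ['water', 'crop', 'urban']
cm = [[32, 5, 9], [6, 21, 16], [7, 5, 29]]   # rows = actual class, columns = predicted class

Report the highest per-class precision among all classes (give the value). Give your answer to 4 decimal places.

Per-class precision (TP/(TP+FP)):
  water: TP=32, FP=6+7=13 → 32/45 = 0.71111
  crop: TP=21, FP=5+5=10 → 21/31 = 0.67742
  urban: TP=29, FP=9+16=25 → 29/54 = 0.53704
Highest is class 'water' with precision = 0.7111.

0.7111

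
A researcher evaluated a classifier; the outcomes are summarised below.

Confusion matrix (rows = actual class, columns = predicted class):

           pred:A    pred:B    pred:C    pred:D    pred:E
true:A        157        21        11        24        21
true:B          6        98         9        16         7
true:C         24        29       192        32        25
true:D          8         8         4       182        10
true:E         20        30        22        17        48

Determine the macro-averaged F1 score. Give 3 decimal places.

Per-class F1 score (2·TP/(2·TP+FP+FN)):
  A: TP=157, FP=6+24+8+20=58, FN=21+11+24+21=77 → 314/449 = 0.6993
  B: TP=98, FP=21+29+8+30=88, FN=6+9+16+7=38 → 196/322 = 0.6087
  C: TP=192, FP=11+9+4+22=46, FN=24+29+32+25=110 → 384/540 = 0.7111
  D: TP=182, FP=24+16+32+17=89, FN=8+8+4+10=30 → 364/483 = 0.7536
  E: TP=48, FP=21+7+25+10=63, FN=20+30+22+17=89 → 96/248 = 0.3871
Macro-F1 score = mean = (0.6993 + 0.6087 + 0.7111 + 0.7536 + 0.3871) / 5 = 0.632

0.632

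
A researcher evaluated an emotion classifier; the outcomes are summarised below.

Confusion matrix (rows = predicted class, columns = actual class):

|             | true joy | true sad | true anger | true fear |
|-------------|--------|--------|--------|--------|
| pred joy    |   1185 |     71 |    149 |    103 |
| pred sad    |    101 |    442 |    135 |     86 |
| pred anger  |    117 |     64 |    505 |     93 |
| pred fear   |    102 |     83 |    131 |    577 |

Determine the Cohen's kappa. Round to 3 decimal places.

Observed agreement pₒ = trace/N = 2709/3944 = 0.6869
Expected agreement pₑ = Σ (rowᵢ·colᵢ)/N² = (1505·1508 + 660·764 + 920·779 + 859·893)/3944² = 0.2737
κ = (pₒ − pₑ)/(1 − pₑ) = (0.6869 − 0.2737)/(1 − 0.2737) = 0.569

0.569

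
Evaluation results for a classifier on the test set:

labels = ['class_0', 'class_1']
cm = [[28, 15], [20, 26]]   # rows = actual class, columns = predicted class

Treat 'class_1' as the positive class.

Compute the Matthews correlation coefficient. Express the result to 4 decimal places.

0.2169

MCC = (TP·TN − FP·FN) / √((TP+FP)(TP+FN)(TN+FP)(TN+FN))
Numerator = 26·28 − 15·20 = 428
Denominator = √(41·46·43·48) = √3892704 = 1972.9937
MCC = 428 / 1972.9937 = 0.2169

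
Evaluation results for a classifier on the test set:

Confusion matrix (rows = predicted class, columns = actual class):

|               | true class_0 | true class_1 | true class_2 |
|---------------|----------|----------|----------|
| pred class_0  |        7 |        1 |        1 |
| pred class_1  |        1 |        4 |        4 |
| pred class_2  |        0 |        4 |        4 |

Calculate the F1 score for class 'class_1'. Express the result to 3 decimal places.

0.444

Take TP from the diagonal, FP from the rest of the 'class_1' prediction marginal, FN from the rest of the 'class_1' actual marginal.
F1 score = 2·TP/(2·TP+FP+FN).
class_1: TP=4, FP=1+4=5, FN=1+4=5 → 8/18 = 0.4444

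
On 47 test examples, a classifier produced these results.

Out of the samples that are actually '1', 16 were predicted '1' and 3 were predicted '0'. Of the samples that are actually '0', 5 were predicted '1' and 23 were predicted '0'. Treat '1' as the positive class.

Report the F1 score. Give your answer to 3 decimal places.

Precision = TP/(TP+FP) = 16/21 = 0.7619
Recall = TP/(TP+FN) = 16/19 = 0.8421
F1 = 2·TP/(2·TP+FP+FN) = 32/40 = 0.800

0.800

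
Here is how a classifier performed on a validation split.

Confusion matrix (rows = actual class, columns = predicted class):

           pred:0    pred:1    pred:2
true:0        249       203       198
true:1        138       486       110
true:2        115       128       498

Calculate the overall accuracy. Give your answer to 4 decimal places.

0.5802

Accuracy = trace / total = (249+486+498=1233) / 2125 = 1233/2125 = 0.5802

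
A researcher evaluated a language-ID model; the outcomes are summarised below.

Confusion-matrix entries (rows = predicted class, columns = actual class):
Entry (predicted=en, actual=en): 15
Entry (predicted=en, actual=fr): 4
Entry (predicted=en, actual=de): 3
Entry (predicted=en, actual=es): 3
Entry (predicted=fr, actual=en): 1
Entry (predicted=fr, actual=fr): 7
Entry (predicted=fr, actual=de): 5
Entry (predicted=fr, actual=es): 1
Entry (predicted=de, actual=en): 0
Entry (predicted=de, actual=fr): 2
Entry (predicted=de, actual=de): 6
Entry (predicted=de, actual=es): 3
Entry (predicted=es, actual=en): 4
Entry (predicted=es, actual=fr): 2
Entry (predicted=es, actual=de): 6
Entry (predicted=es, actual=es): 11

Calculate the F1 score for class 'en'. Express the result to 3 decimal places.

0.667

Take TP from the diagonal, FP from the rest of the 'en' prediction marginal, FN from the rest of the 'en' actual marginal.
F1 score = 2·TP/(2·TP+FP+FN).
en: TP=15, FP=4+3+3=10, FN=1+0+4=5 → 30/45 = 0.6667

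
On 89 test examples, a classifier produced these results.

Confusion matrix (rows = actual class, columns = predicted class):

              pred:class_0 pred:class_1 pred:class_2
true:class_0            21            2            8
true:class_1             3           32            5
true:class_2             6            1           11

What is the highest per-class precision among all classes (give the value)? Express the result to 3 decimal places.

Per-class precision (TP/(TP+FP)):
  class_0: TP=21, FP=3+6=9 → 21/30 = 0.7000
  class_1: TP=32, FP=2+1=3 → 32/35 = 0.9143
  class_2: TP=11, FP=8+5=13 → 11/24 = 0.4583
Highest is class 'class_1' with precision = 0.914.

0.914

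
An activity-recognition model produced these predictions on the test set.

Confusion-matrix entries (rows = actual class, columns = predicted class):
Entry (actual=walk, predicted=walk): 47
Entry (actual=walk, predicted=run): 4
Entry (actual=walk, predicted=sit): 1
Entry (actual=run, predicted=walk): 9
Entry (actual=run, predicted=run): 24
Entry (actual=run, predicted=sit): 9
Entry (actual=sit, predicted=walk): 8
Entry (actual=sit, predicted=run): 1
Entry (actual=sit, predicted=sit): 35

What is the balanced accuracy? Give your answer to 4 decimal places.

0.7569

Balanced accuracy = mean of per-class recall.
  walk: recall = 47/52 = 0.90385
  run: recall = 24/42 = 0.57143
  sit: recall = 35/44 = 0.79545
Mean = (0.90385 + 0.57143 + 0.79545) / 3 = 0.7569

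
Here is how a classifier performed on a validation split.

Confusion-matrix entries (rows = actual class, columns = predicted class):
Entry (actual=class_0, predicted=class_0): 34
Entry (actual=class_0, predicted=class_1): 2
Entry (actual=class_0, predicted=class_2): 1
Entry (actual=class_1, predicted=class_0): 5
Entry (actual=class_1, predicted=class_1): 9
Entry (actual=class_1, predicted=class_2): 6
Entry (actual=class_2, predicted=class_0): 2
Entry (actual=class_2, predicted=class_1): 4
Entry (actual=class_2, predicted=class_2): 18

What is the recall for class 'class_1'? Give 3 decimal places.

Take TP from the diagonal, FP from the rest of the 'class_1' prediction marginal, FN from the rest of the 'class_1' actual marginal.
recall = TP/(TP+FN).
class_1: TP=9, FN=5+6=11 → 9/20 = 0.4500

0.450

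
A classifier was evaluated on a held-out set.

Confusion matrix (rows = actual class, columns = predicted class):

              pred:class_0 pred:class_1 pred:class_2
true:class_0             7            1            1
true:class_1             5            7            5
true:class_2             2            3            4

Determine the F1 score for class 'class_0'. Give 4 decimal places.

0.6087

Take TP from the diagonal, FP from the rest of the 'class_0' prediction marginal, FN from the rest of the 'class_0' actual marginal.
F1 score = 2·TP/(2·TP+FP+FN).
class_0: TP=7, FP=5+2=7, FN=1+1=2 → 14/23 = 0.60870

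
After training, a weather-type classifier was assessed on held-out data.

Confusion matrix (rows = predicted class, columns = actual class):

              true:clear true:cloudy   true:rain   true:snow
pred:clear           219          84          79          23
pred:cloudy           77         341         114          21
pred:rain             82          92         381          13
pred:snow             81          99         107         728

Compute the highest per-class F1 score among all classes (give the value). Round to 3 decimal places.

0.809

Per-class F1 score (2·TP/(2·TP+FP+FN)):
  clear: TP=219, FP=84+79+23=186, FN=77+82+81=240 → 438/864 = 0.5069
  cloudy: TP=341, FP=77+114+21=212, FN=84+92+99=275 → 682/1169 = 0.5834
  rain: TP=381, FP=82+92+13=187, FN=79+114+107=300 → 762/1249 = 0.6101
  snow: TP=728, FP=81+99+107=287, FN=23+21+13=57 → 1456/1800 = 0.8089
Highest is class 'snow' with F1 score = 0.809.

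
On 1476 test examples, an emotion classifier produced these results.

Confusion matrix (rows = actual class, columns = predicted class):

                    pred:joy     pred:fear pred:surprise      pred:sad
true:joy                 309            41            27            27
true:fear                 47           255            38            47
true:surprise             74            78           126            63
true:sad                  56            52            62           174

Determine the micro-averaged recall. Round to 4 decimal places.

Micro-averaging pools counts across classes: ΣTP=864, ΣFP=612, ΣFN=612.
Micro-recall = TP/(TP+FN) on pooled counts = 0.5854 (equals overall accuracy in single-label multiclass).

0.5854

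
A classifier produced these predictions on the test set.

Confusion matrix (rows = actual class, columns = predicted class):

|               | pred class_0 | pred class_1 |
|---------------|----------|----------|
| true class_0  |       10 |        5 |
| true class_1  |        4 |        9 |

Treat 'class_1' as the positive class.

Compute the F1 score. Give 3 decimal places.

Precision = TP/(TP+FP) = 9/14 = 0.6429
Recall = TP/(TP+FN) = 9/13 = 0.6923
F1 = 2·TP/(2·TP+FP+FN) = 18/27 = 0.667

0.667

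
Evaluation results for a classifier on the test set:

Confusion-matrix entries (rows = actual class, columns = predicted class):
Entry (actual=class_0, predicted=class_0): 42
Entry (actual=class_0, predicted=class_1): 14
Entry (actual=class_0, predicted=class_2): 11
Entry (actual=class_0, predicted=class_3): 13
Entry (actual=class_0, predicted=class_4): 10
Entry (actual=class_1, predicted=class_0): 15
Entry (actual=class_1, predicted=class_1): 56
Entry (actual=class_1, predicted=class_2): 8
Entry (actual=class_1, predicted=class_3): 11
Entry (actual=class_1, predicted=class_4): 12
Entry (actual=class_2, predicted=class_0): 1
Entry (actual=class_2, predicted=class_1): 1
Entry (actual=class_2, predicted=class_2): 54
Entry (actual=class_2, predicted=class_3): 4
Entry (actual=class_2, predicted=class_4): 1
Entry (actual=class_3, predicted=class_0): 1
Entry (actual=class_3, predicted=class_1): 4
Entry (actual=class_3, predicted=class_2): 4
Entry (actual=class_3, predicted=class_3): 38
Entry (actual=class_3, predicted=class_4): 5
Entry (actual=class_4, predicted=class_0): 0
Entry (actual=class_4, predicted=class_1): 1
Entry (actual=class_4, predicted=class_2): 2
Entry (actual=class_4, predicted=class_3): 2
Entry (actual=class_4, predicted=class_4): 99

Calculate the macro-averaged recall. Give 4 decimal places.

0.7167

Per-class recall (TP/(TP+FN)):
  class_0: TP=42, FN=14+11+13+10=48 → 42/90 = 0.46667
  class_1: TP=56, FN=15+8+11+12=46 → 56/102 = 0.54902
  class_2: TP=54, FN=1+1+4+1=7 → 54/61 = 0.88525
  class_3: TP=38, FN=1+4+4+5=14 → 38/52 = 0.73077
  class_4: TP=99, FN=0+1+2+2=5 → 99/104 = 0.95192
Macro-recall = mean = (0.46667 + 0.54902 + 0.88525 + 0.73077 + 0.95192) / 5 = 0.7167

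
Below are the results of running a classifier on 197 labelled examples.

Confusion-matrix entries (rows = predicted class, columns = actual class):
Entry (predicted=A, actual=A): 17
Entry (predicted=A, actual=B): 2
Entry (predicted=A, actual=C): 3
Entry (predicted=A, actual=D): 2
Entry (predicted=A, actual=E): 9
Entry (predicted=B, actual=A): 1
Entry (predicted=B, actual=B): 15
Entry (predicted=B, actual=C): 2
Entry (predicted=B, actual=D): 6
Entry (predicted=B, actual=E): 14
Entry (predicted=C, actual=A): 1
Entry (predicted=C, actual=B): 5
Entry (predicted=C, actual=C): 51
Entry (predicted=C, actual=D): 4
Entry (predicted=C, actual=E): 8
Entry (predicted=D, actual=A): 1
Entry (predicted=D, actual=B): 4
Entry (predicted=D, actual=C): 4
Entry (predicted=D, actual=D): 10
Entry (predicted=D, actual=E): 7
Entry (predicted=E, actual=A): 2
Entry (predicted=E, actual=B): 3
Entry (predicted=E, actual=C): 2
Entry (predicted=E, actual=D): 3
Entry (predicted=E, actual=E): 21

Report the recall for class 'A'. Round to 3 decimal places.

recall = TP/(TP+FN).
A: TP=17, FN=1+1+1+2=5 → 17/22 = 0.7727

0.773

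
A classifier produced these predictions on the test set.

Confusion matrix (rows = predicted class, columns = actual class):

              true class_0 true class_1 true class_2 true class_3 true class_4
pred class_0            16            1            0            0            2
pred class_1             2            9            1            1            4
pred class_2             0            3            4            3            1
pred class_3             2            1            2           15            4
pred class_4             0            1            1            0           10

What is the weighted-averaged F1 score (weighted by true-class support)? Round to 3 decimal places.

Per-class F1 score (2·TP/(2·TP+FP+FN)):
  class_0: TP=16, FP=1+0+0+2=3, FN=2+0+2+0=4 → 32/39 = 0.8205
  class_1: TP=9, FP=2+1+1+4=8, FN=1+3+1+1=6 → 18/32 = 0.5625
  class_2: TP=4, FP=0+3+3+1=7, FN=0+1+2+1=4 → 8/19 = 0.4211
  class_3: TP=15, FP=2+1+2+4=9, FN=0+1+3+0=4 → 30/43 = 0.6977
  class_4: TP=10, FP=0+1+1+0=2, FN=2+4+1+4=11 → 20/33 = 0.6061
Weighted-F1 score = Σ (supportᵢ/N)·F1 scoreᵢ with N=83: (20/83)·0.8205 + (15/83)·0.5625 + (8/83)·0.4211 + (19/83)·0.6977 + (21/83)·0.6061 = 0.653

0.653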